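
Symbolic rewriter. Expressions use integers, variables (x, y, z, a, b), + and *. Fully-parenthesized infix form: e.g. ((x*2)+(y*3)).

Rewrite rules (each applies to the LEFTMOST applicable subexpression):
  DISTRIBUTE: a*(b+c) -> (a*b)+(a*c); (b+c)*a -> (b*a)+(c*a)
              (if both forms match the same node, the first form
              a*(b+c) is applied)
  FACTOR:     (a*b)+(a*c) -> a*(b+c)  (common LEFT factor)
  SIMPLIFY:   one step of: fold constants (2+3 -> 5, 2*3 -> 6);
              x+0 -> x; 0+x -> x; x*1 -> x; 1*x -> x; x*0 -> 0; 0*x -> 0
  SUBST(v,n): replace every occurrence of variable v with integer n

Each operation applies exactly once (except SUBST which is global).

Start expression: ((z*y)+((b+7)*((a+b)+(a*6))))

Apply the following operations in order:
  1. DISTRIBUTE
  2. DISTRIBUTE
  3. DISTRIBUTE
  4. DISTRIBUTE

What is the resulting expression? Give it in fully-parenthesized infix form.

Answer: ((z*y)+((((b*a)+(7*a))+((b*b)+(7*b)))+((b+7)*(a*6))))

Derivation:
Start: ((z*y)+((b+7)*((a+b)+(a*6))))
Apply DISTRIBUTE at R (target: ((b+7)*((a+b)+(a*6)))): ((z*y)+((b+7)*((a+b)+(a*6)))) -> ((z*y)+(((b+7)*(a+b))+((b+7)*(a*6))))
Apply DISTRIBUTE at RL (target: ((b+7)*(a+b))): ((z*y)+(((b+7)*(a+b))+((b+7)*(a*6)))) -> ((z*y)+((((b+7)*a)+((b+7)*b))+((b+7)*(a*6))))
Apply DISTRIBUTE at RLL (target: ((b+7)*a)): ((z*y)+((((b+7)*a)+((b+7)*b))+((b+7)*(a*6)))) -> ((z*y)+((((b*a)+(7*a))+((b+7)*b))+((b+7)*(a*6))))
Apply DISTRIBUTE at RLR (target: ((b+7)*b)): ((z*y)+((((b*a)+(7*a))+((b+7)*b))+((b+7)*(a*6)))) -> ((z*y)+((((b*a)+(7*a))+((b*b)+(7*b)))+((b+7)*(a*6))))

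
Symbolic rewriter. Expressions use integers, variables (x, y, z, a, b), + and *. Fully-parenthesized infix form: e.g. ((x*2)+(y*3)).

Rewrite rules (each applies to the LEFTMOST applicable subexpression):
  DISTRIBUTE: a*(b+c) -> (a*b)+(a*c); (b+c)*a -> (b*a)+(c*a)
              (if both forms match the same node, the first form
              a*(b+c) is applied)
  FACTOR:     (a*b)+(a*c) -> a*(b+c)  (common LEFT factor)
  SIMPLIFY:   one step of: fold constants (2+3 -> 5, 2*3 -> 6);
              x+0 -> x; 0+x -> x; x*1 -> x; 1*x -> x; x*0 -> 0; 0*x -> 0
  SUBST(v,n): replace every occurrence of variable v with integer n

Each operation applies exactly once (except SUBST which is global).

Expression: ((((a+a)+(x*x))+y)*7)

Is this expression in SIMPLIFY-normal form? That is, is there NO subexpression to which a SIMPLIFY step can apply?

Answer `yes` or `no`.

Expression: ((((a+a)+(x*x))+y)*7)
Scanning for simplifiable subexpressions (pre-order)...
  at root: ((((a+a)+(x*x))+y)*7) (not simplifiable)
  at L: (((a+a)+(x*x))+y) (not simplifiable)
  at LL: ((a+a)+(x*x)) (not simplifiable)
  at LLL: (a+a) (not simplifiable)
  at LLR: (x*x) (not simplifiable)
Result: no simplifiable subexpression found -> normal form.

Answer: yes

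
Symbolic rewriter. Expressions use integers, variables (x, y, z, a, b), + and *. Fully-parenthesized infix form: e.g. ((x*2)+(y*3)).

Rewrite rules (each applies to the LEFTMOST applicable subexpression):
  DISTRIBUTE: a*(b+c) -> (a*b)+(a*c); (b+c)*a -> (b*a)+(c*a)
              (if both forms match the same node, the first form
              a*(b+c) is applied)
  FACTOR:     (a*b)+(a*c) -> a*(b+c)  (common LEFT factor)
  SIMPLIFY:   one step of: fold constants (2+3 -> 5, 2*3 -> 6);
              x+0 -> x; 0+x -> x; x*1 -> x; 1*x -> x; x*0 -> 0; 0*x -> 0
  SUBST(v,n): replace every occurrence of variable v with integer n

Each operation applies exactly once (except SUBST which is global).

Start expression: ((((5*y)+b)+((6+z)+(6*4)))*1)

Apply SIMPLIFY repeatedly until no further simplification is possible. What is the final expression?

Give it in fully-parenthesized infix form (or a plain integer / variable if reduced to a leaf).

Answer: (((5*y)+b)+((6+z)+24))

Derivation:
Start: ((((5*y)+b)+((6+z)+(6*4)))*1)
Step 1: at root: ((((5*y)+b)+((6+z)+(6*4)))*1) -> (((5*y)+b)+((6+z)+(6*4))); overall: ((((5*y)+b)+((6+z)+(6*4)))*1) -> (((5*y)+b)+((6+z)+(6*4)))
Step 2: at RR: (6*4) -> 24; overall: (((5*y)+b)+((6+z)+(6*4))) -> (((5*y)+b)+((6+z)+24))
Fixed point: (((5*y)+b)+((6+z)+24))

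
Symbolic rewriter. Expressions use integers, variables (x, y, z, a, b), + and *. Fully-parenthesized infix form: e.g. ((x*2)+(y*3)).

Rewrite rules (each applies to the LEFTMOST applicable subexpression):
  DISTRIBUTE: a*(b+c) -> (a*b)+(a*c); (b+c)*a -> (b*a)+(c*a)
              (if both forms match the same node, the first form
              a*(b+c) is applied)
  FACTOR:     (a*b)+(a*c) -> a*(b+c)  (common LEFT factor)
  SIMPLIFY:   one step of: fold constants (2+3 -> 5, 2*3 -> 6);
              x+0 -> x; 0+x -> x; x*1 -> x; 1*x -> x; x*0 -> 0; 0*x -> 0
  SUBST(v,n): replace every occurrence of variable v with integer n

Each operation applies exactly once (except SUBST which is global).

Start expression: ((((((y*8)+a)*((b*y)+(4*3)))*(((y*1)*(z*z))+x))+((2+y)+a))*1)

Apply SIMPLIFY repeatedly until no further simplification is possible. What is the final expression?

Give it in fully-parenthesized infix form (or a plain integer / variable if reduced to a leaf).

Start: ((((((y*8)+a)*((b*y)+(4*3)))*(((y*1)*(z*z))+x))+((2+y)+a))*1)
Step 1: at root: ((((((y*8)+a)*((b*y)+(4*3)))*(((y*1)*(z*z))+x))+((2+y)+a))*1) -> (((((y*8)+a)*((b*y)+(4*3)))*(((y*1)*(z*z))+x))+((2+y)+a)); overall: ((((((y*8)+a)*((b*y)+(4*3)))*(((y*1)*(z*z))+x))+((2+y)+a))*1) -> (((((y*8)+a)*((b*y)+(4*3)))*(((y*1)*(z*z))+x))+((2+y)+a))
Step 2: at LLRR: (4*3) -> 12; overall: (((((y*8)+a)*((b*y)+(4*3)))*(((y*1)*(z*z))+x))+((2+y)+a)) -> (((((y*8)+a)*((b*y)+12))*(((y*1)*(z*z))+x))+((2+y)+a))
Step 3: at LRLL: (y*1) -> y; overall: (((((y*8)+a)*((b*y)+12))*(((y*1)*(z*z))+x))+((2+y)+a)) -> (((((y*8)+a)*((b*y)+12))*((y*(z*z))+x))+((2+y)+a))
Fixed point: (((((y*8)+a)*((b*y)+12))*((y*(z*z))+x))+((2+y)+a))

Answer: (((((y*8)+a)*((b*y)+12))*((y*(z*z))+x))+((2+y)+a))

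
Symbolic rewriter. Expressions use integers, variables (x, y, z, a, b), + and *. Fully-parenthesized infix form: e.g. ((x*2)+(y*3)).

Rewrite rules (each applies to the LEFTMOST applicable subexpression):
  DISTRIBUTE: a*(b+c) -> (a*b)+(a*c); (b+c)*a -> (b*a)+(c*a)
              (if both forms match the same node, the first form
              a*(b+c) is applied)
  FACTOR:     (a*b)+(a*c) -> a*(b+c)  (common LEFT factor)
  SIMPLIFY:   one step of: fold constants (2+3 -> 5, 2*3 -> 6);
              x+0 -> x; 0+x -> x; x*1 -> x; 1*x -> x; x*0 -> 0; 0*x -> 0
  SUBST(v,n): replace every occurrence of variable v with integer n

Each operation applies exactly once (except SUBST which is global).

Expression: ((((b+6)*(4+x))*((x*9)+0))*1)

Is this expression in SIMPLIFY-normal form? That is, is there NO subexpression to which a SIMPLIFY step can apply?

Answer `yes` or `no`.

Expression: ((((b+6)*(4+x))*((x*9)+0))*1)
Scanning for simplifiable subexpressions (pre-order)...
  at root: ((((b+6)*(4+x))*((x*9)+0))*1) (SIMPLIFIABLE)
  at L: (((b+6)*(4+x))*((x*9)+0)) (not simplifiable)
  at LL: ((b+6)*(4+x)) (not simplifiable)
  at LLL: (b+6) (not simplifiable)
  at LLR: (4+x) (not simplifiable)
  at LR: ((x*9)+0) (SIMPLIFIABLE)
  at LRL: (x*9) (not simplifiable)
Found simplifiable subexpr at path root: ((((b+6)*(4+x))*((x*9)+0))*1)
One SIMPLIFY step would give: (((b+6)*(4+x))*((x*9)+0))
-> NOT in normal form.

Answer: no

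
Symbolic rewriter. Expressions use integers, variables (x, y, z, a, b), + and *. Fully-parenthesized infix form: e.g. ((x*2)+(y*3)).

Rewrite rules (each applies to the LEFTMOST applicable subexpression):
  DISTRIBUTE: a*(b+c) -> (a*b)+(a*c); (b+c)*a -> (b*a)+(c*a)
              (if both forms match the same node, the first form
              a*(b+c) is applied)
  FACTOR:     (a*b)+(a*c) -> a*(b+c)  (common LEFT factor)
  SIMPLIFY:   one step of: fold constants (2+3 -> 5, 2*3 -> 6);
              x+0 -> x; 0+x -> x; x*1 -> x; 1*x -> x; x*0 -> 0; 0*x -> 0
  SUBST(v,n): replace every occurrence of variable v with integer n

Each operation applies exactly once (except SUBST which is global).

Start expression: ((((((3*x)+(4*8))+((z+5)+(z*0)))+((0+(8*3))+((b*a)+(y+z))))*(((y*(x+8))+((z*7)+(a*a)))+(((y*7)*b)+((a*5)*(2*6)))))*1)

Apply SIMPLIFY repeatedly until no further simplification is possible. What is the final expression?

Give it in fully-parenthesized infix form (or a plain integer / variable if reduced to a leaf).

Start: ((((((3*x)+(4*8))+((z+5)+(z*0)))+((0+(8*3))+((b*a)+(y+z))))*(((y*(x+8))+((z*7)+(a*a)))+(((y*7)*b)+((a*5)*(2*6)))))*1)
Step 1: at root: ((((((3*x)+(4*8))+((z+5)+(z*0)))+((0+(8*3))+((b*a)+(y+z))))*(((y*(x+8))+((z*7)+(a*a)))+(((y*7)*b)+((a*5)*(2*6)))))*1) -> (((((3*x)+(4*8))+((z+5)+(z*0)))+((0+(8*3))+((b*a)+(y+z))))*(((y*(x+8))+((z*7)+(a*a)))+(((y*7)*b)+((a*5)*(2*6))))); overall: ((((((3*x)+(4*8))+((z+5)+(z*0)))+((0+(8*3))+((b*a)+(y+z))))*(((y*(x+8))+((z*7)+(a*a)))+(((y*7)*b)+((a*5)*(2*6)))))*1) -> (((((3*x)+(4*8))+((z+5)+(z*0)))+((0+(8*3))+((b*a)+(y+z))))*(((y*(x+8))+((z*7)+(a*a)))+(((y*7)*b)+((a*5)*(2*6)))))
Step 2: at LLLR: (4*8) -> 32; overall: (((((3*x)+(4*8))+((z+5)+(z*0)))+((0+(8*3))+((b*a)+(y+z))))*(((y*(x+8))+((z*7)+(a*a)))+(((y*7)*b)+((a*5)*(2*6))))) -> (((((3*x)+32)+((z+5)+(z*0)))+((0+(8*3))+((b*a)+(y+z))))*(((y*(x+8))+((z*7)+(a*a)))+(((y*7)*b)+((a*5)*(2*6)))))
Step 3: at LLRR: (z*0) -> 0; overall: (((((3*x)+32)+((z+5)+(z*0)))+((0+(8*3))+((b*a)+(y+z))))*(((y*(x+8))+((z*7)+(a*a)))+(((y*7)*b)+((a*5)*(2*6))))) -> (((((3*x)+32)+((z+5)+0))+((0+(8*3))+((b*a)+(y+z))))*(((y*(x+8))+((z*7)+(a*a)))+(((y*7)*b)+((a*5)*(2*6)))))
Step 4: at LLR: ((z+5)+0) -> (z+5); overall: (((((3*x)+32)+((z+5)+0))+((0+(8*3))+((b*a)+(y+z))))*(((y*(x+8))+((z*7)+(a*a)))+(((y*7)*b)+((a*5)*(2*6))))) -> (((((3*x)+32)+(z+5))+((0+(8*3))+((b*a)+(y+z))))*(((y*(x+8))+((z*7)+(a*a)))+(((y*7)*b)+((a*5)*(2*6)))))
Step 5: at LRL: (0+(8*3)) -> (8*3); overall: (((((3*x)+32)+(z+5))+((0+(8*3))+((b*a)+(y+z))))*(((y*(x+8))+((z*7)+(a*a)))+(((y*7)*b)+((a*5)*(2*6))))) -> (((((3*x)+32)+(z+5))+((8*3)+((b*a)+(y+z))))*(((y*(x+8))+((z*7)+(a*a)))+(((y*7)*b)+((a*5)*(2*6)))))
Step 6: at LRL: (8*3) -> 24; overall: (((((3*x)+32)+(z+5))+((8*3)+((b*a)+(y+z))))*(((y*(x+8))+((z*7)+(a*a)))+(((y*7)*b)+((a*5)*(2*6))))) -> (((((3*x)+32)+(z+5))+(24+((b*a)+(y+z))))*(((y*(x+8))+((z*7)+(a*a)))+(((y*7)*b)+((a*5)*(2*6)))))
Step 7: at RRRR: (2*6) -> 12; overall: (((((3*x)+32)+(z+5))+(24+((b*a)+(y+z))))*(((y*(x+8))+((z*7)+(a*a)))+(((y*7)*b)+((a*5)*(2*6))))) -> (((((3*x)+32)+(z+5))+(24+((b*a)+(y+z))))*(((y*(x+8))+((z*7)+(a*a)))+(((y*7)*b)+((a*5)*12))))
Fixed point: (((((3*x)+32)+(z+5))+(24+((b*a)+(y+z))))*(((y*(x+8))+((z*7)+(a*a)))+(((y*7)*b)+((a*5)*12))))

Answer: (((((3*x)+32)+(z+5))+(24+((b*a)+(y+z))))*(((y*(x+8))+((z*7)+(a*a)))+(((y*7)*b)+((a*5)*12))))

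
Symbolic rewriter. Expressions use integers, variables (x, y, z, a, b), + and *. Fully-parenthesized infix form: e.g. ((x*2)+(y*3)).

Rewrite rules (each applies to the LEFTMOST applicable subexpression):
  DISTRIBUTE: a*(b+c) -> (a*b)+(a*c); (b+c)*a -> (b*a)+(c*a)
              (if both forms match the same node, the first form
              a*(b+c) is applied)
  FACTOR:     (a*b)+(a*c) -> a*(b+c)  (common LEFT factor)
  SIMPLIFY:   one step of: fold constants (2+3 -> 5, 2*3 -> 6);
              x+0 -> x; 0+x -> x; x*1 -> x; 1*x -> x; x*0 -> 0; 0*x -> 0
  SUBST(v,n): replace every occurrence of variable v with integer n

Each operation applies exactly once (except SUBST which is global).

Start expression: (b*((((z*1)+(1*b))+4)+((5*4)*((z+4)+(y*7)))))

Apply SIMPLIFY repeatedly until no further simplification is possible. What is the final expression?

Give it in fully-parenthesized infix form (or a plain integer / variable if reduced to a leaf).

Answer: (b*(((z+b)+4)+(20*((z+4)+(y*7)))))

Derivation:
Start: (b*((((z*1)+(1*b))+4)+((5*4)*((z+4)+(y*7)))))
Step 1: at RLLL: (z*1) -> z; overall: (b*((((z*1)+(1*b))+4)+((5*4)*((z+4)+(y*7))))) -> (b*(((z+(1*b))+4)+((5*4)*((z+4)+(y*7)))))
Step 2: at RLLR: (1*b) -> b; overall: (b*(((z+(1*b))+4)+((5*4)*((z+4)+(y*7))))) -> (b*(((z+b)+4)+((5*4)*((z+4)+(y*7)))))
Step 3: at RRL: (5*4) -> 20; overall: (b*(((z+b)+4)+((5*4)*((z+4)+(y*7))))) -> (b*(((z+b)+4)+(20*((z+4)+(y*7)))))
Fixed point: (b*(((z+b)+4)+(20*((z+4)+(y*7)))))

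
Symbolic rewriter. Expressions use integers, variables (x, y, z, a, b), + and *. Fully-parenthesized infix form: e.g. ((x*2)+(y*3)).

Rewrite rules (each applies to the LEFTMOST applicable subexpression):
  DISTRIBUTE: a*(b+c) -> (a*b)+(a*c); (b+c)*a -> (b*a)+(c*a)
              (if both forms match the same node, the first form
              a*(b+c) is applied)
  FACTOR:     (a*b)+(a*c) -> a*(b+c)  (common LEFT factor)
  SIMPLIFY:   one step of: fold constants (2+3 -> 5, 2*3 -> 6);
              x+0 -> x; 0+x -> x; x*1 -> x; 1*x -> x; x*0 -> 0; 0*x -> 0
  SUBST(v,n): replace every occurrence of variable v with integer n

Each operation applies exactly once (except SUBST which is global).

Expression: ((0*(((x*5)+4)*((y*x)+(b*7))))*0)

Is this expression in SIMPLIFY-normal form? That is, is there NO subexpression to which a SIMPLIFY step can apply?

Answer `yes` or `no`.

Answer: no

Derivation:
Expression: ((0*(((x*5)+4)*((y*x)+(b*7))))*0)
Scanning for simplifiable subexpressions (pre-order)...
  at root: ((0*(((x*5)+4)*((y*x)+(b*7))))*0) (SIMPLIFIABLE)
  at L: (0*(((x*5)+4)*((y*x)+(b*7)))) (SIMPLIFIABLE)
  at LR: (((x*5)+4)*((y*x)+(b*7))) (not simplifiable)
  at LRL: ((x*5)+4) (not simplifiable)
  at LRLL: (x*5) (not simplifiable)
  at LRR: ((y*x)+(b*7)) (not simplifiable)
  at LRRL: (y*x) (not simplifiable)
  at LRRR: (b*7) (not simplifiable)
Found simplifiable subexpr at path root: ((0*(((x*5)+4)*((y*x)+(b*7))))*0)
One SIMPLIFY step would give: 0
-> NOT in normal form.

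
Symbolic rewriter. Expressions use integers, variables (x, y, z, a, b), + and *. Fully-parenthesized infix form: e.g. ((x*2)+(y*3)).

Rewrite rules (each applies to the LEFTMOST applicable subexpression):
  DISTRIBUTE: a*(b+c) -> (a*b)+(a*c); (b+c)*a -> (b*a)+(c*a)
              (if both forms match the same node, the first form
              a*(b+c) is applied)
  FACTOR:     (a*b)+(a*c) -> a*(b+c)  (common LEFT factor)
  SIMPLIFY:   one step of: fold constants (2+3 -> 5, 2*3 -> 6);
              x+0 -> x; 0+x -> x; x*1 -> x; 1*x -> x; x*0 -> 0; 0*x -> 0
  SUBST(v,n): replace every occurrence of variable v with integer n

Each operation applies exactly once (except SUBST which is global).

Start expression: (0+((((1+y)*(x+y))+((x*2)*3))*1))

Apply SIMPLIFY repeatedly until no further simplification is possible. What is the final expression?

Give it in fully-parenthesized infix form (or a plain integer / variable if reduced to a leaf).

Start: (0+((((1+y)*(x+y))+((x*2)*3))*1))
Step 1: at root: (0+((((1+y)*(x+y))+((x*2)*3))*1)) -> ((((1+y)*(x+y))+((x*2)*3))*1); overall: (0+((((1+y)*(x+y))+((x*2)*3))*1)) -> ((((1+y)*(x+y))+((x*2)*3))*1)
Step 2: at root: ((((1+y)*(x+y))+((x*2)*3))*1) -> (((1+y)*(x+y))+((x*2)*3)); overall: ((((1+y)*(x+y))+((x*2)*3))*1) -> (((1+y)*(x+y))+((x*2)*3))
Fixed point: (((1+y)*(x+y))+((x*2)*3))

Answer: (((1+y)*(x+y))+((x*2)*3))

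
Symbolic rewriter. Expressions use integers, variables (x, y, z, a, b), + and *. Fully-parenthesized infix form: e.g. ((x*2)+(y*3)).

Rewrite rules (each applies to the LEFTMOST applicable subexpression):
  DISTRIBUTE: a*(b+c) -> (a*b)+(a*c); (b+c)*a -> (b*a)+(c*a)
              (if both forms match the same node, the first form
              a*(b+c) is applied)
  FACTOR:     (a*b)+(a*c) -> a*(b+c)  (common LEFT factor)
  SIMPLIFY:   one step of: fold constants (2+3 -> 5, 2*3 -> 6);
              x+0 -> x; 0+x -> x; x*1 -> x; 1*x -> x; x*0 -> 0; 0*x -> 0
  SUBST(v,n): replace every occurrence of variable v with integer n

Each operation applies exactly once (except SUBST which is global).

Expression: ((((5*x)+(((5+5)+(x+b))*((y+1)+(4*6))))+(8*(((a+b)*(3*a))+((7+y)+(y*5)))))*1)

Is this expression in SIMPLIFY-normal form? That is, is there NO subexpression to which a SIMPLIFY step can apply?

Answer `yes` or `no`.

Expression: ((((5*x)+(((5+5)+(x+b))*((y+1)+(4*6))))+(8*(((a+b)*(3*a))+((7+y)+(y*5)))))*1)
Scanning for simplifiable subexpressions (pre-order)...
  at root: ((((5*x)+(((5+5)+(x+b))*((y+1)+(4*6))))+(8*(((a+b)*(3*a))+((7+y)+(y*5)))))*1) (SIMPLIFIABLE)
  at L: (((5*x)+(((5+5)+(x+b))*((y+1)+(4*6))))+(8*(((a+b)*(3*a))+((7+y)+(y*5))))) (not simplifiable)
  at LL: ((5*x)+(((5+5)+(x+b))*((y+1)+(4*6)))) (not simplifiable)
  at LLL: (5*x) (not simplifiable)
  at LLR: (((5+5)+(x+b))*((y+1)+(4*6))) (not simplifiable)
  at LLRL: ((5+5)+(x+b)) (not simplifiable)
  at LLRLL: (5+5) (SIMPLIFIABLE)
  at LLRLR: (x+b) (not simplifiable)
  at LLRR: ((y+1)+(4*6)) (not simplifiable)
  at LLRRL: (y+1) (not simplifiable)
  at LLRRR: (4*6) (SIMPLIFIABLE)
  at LR: (8*(((a+b)*(3*a))+((7+y)+(y*5)))) (not simplifiable)
  at LRR: (((a+b)*(3*a))+((7+y)+(y*5))) (not simplifiable)
  at LRRL: ((a+b)*(3*a)) (not simplifiable)
  at LRRLL: (a+b) (not simplifiable)
  at LRRLR: (3*a) (not simplifiable)
  at LRRR: ((7+y)+(y*5)) (not simplifiable)
  at LRRRL: (7+y) (not simplifiable)
  at LRRRR: (y*5) (not simplifiable)
Found simplifiable subexpr at path root: ((((5*x)+(((5+5)+(x+b))*((y+1)+(4*6))))+(8*(((a+b)*(3*a))+((7+y)+(y*5)))))*1)
One SIMPLIFY step would give: (((5*x)+(((5+5)+(x+b))*((y+1)+(4*6))))+(8*(((a+b)*(3*a))+((7+y)+(y*5)))))
-> NOT in normal form.

Answer: no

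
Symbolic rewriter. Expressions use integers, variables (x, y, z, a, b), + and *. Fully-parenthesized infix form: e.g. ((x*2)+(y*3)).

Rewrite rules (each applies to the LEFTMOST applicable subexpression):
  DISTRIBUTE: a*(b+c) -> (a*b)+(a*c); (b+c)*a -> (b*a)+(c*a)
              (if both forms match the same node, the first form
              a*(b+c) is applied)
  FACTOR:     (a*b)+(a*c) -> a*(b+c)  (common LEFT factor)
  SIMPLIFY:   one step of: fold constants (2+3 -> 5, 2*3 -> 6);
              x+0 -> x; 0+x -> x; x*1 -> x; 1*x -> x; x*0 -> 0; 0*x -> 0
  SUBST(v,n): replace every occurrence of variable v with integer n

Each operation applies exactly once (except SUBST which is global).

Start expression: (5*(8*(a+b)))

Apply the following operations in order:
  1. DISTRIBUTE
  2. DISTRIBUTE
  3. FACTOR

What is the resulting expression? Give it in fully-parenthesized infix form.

Start: (5*(8*(a+b)))
Apply DISTRIBUTE at R (target: (8*(a+b))): (5*(8*(a+b))) -> (5*((8*a)+(8*b)))
Apply DISTRIBUTE at root (target: (5*((8*a)+(8*b)))): (5*((8*a)+(8*b))) -> ((5*(8*a))+(5*(8*b)))
Apply FACTOR at root (target: ((5*(8*a))+(5*(8*b)))): ((5*(8*a))+(5*(8*b))) -> (5*((8*a)+(8*b)))

Answer: (5*((8*a)+(8*b)))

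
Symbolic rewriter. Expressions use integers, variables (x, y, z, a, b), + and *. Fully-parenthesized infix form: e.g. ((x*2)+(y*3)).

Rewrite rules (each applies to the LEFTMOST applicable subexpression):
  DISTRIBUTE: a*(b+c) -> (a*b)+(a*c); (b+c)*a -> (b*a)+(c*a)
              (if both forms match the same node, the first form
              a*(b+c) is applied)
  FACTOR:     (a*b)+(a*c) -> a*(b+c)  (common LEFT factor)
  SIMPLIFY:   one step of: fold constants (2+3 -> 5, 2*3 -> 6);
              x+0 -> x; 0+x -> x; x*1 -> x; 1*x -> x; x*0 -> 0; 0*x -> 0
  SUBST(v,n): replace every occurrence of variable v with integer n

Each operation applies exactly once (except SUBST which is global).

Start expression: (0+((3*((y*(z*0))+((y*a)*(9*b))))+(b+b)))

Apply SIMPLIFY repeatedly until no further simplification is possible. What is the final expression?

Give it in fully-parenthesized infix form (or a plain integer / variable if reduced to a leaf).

Answer: ((3*((y*a)*(9*b)))+(b+b))

Derivation:
Start: (0+((3*((y*(z*0))+((y*a)*(9*b))))+(b+b)))
Step 1: at root: (0+((3*((y*(z*0))+((y*a)*(9*b))))+(b+b))) -> ((3*((y*(z*0))+((y*a)*(9*b))))+(b+b)); overall: (0+((3*((y*(z*0))+((y*a)*(9*b))))+(b+b))) -> ((3*((y*(z*0))+((y*a)*(9*b))))+(b+b))
Step 2: at LRLR: (z*0) -> 0; overall: ((3*((y*(z*0))+((y*a)*(9*b))))+(b+b)) -> ((3*((y*0)+((y*a)*(9*b))))+(b+b))
Step 3: at LRL: (y*0) -> 0; overall: ((3*((y*0)+((y*a)*(9*b))))+(b+b)) -> ((3*(0+((y*a)*(9*b))))+(b+b))
Step 4: at LR: (0+((y*a)*(9*b))) -> ((y*a)*(9*b)); overall: ((3*(0+((y*a)*(9*b))))+(b+b)) -> ((3*((y*a)*(9*b)))+(b+b))
Fixed point: ((3*((y*a)*(9*b)))+(b+b))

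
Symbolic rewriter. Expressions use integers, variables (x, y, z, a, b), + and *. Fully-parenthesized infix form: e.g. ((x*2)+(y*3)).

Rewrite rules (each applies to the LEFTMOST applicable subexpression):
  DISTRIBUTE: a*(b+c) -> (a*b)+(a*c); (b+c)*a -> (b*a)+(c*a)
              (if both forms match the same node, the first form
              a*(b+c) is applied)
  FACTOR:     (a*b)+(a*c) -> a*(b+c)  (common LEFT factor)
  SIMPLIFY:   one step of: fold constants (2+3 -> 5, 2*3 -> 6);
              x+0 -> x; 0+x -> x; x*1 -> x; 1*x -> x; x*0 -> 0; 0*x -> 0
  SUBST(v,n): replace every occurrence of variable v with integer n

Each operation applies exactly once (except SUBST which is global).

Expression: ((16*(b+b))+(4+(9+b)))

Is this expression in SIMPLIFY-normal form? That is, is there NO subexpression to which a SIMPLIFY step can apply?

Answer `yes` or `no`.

Expression: ((16*(b+b))+(4+(9+b)))
Scanning for simplifiable subexpressions (pre-order)...
  at root: ((16*(b+b))+(4+(9+b))) (not simplifiable)
  at L: (16*(b+b)) (not simplifiable)
  at LR: (b+b) (not simplifiable)
  at R: (4+(9+b)) (not simplifiable)
  at RR: (9+b) (not simplifiable)
Result: no simplifiable subexpression found -> normal form.

Answer: yes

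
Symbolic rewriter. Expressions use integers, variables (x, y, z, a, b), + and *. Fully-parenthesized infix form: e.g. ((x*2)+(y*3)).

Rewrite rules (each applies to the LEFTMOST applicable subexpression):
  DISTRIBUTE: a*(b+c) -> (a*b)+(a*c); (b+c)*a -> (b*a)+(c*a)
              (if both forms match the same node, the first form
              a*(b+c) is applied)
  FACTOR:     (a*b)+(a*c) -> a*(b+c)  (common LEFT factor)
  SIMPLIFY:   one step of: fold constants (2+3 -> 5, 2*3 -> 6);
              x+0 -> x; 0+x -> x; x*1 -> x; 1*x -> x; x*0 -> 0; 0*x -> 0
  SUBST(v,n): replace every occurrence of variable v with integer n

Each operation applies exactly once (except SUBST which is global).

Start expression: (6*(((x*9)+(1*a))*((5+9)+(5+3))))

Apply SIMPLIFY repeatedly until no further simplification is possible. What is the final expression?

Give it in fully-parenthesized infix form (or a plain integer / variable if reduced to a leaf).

Answer: (6*(((x*9)+a)*22))

Derivation:
Start: (6*(((x*9)+(1*a))*((5+9)+(5+3))))
Step 1: at RLR: (1*a) -> a; overall: (6*(((x*9)+(1*a))*((5+9)+(5+3)))) -> (6*(((x*9)+a)*((5+9)+(5+3))))
Step 2: at RRL: (5+9) -> 14; overall: (6*(((x*9)+a)*((5+9)+(5+3)))) -> (6*(((x*9)+a)*(14+(5+3))))
Step 3: at RRR: (5+3) -> 8; overall: (6*(((x*9)+a)*(14+(5+3)))) -> (6*(((x*9)+a)*(14+8)))
Step 4: at RR: (14+8) -> 22; overall: (6*(((x*9)+a)*(14+8))) -> (6*(((x*9)+a)*22))
Fixed point: (6*(((x*9)+a)*22))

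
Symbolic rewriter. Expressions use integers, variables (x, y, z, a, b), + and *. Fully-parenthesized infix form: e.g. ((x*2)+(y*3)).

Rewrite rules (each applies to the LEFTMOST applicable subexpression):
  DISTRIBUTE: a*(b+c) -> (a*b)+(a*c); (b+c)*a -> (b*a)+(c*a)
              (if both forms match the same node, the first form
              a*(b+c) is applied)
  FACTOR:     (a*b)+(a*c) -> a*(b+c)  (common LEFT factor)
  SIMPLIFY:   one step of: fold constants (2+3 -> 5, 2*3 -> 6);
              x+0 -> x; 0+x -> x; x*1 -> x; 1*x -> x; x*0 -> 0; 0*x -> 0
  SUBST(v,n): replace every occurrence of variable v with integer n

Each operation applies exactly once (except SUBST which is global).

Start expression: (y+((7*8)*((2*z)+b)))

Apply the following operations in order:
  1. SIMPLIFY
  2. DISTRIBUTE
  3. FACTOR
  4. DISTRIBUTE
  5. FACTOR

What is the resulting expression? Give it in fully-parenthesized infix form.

Answer: (y+(56*((2*z)+b)))

Derivation:
Start: (y+((7*8)*((2*z)+b)))
Apply SIMPLIFY at RL (target: (7*8)): (y+((7*8)*((2*z)+b))) -> (y+(56*((2*z)+b)))
Apply DISTRIBUTE at R (target: (56*((2*z)+b))): (y+(56*((2*z)+b))) -> (y+((56*(2*z))+(56*b)))
Apply FACTOR at R (target: ((56*(2*z))+(56*b))): (y+((56*(2*z))+(56*b))) -> (y+(56*((2*z)+b)))
Apply DISTRIBUTE at R (target: (56*((2*z)+b))): (y+(56*((2*z)+b))) -> (y+((56*(2*z))+(56*b)))
Apply FACTOR at R (target: ((56*(2*z))+(56*b))): (y+((56*(2*z))+(56*b))) -> (y+(56*((2*z)+b)))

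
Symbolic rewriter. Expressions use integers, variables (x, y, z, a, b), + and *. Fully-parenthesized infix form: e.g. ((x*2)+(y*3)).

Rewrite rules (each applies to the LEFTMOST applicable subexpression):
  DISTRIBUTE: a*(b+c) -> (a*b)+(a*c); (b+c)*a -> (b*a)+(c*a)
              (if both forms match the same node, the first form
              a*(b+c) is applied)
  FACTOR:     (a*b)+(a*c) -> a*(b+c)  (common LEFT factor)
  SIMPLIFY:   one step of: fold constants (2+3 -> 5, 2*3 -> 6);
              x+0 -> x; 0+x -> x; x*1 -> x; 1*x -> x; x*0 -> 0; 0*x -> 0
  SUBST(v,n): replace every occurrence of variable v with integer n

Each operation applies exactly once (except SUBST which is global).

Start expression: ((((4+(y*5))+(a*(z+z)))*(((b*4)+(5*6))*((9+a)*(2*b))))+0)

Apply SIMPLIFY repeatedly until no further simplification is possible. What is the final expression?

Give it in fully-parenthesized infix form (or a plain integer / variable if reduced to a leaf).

Start: ((((4+(y*5))+(a*(z+z)))*(((b*4)+(5*6))*((9+a)*(2*b))))+0)
Step 1: at root: ((((4+(y*5))+(a*(z+z)))*(((b*4)+(5*6))*((9+a)*(2*b))))+0) -> (((4+(y*5))+(a*(z+z)))*(((b*4)+(5*6))*((9+a)*(2*b)))); overall: ((((4+(y*5))+(a*(z+z)))*(((b*4)+(5*6))*((9+a)*(2*b))))+0) -> (((4+(y*5))+(a*(z+z)))*(((b*4)+(5*6))*((9+a)*(2*b))))
Step 2: at RLR: (5*6) -> 30; overall: (((4+(y*5))+(a*(z+z)))*(((b*4)+(5*6))*((9+a)*(2*b)))) -> (((4+(y*5))+(a*(z+z)))*(((b*4)+30)*((9+a)*(2*b))))
Fixed point: (((4+(y*5))+(a*(z+z)))*(((b*4)+30)*((9+a)*(2*b))))

Answer: (((4+(y*5))+(a*(z+z)))*(((b*4)+30)*((9+a)*(2*b))))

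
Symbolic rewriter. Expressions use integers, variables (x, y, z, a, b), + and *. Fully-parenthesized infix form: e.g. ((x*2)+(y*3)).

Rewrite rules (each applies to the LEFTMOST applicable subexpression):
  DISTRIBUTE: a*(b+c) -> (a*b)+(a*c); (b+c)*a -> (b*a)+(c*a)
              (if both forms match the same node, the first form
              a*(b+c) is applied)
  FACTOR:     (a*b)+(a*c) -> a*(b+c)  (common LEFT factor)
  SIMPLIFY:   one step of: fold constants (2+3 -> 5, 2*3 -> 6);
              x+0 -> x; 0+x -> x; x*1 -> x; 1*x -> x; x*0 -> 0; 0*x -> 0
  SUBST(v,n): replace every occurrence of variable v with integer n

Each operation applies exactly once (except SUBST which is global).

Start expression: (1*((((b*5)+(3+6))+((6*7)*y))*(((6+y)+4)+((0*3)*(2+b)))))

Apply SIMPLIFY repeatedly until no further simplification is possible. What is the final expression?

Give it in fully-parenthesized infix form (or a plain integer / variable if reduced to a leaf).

Answer: ((((b*5)+9)+(42*y))*((6+y)+4))

Derivation:
Start: (1*((((b*5)+(3+6))+((6*7)*y))*(((6+y)+4)+((0*3)*(2+b)))))
Step 1: at root: (1*((((b*5)+(3+6))+((6*7)*y))*(((6+y)+4)+((0*3)*(2+b))))) -> ((((b*5)+(3+6))+((6*7)*y))*(((6+y)+4)+((0*3)*(2+b)))); overall: (1*((((b*5)+(3+6))+((6*7)*y))*(((6+y)+4)+((0*3)*(2+b))))) -> ((((b*5)+(3+6))+((6*7)*y))*(((6+y)+4)+((0*3)*(2+b))))
Step 2: at LLR: (3+6) -> 9; overall: ((((b*5)+(3+6))+((6*7)*y))*(((6+y)+4)+((0*3)*(2+b)))) -> ((((b*5)+9)+((6*7)*y))*(((6+y)+4)+((0*3)*(2+b))))
Step 3: at LRL: (6*7) -> 42; overall: ((((b*5)+9)+((6*7)*y))*(((6+y)+4)+((0*3)*(2+b)))) -> ((((b*5)+9)+(42*y))*(((6+y)+4)+((0*3)*(2+b))))
Step 4: at RRL: (0*3) -> 0; overall: ((((b*5)+9)+(42*y))*(((6+y)+4)+((0*3)*(2+b)))) -> ((((b*5)+9)+(42*y))*(((6+y)+4)+(0*(2+b))))
Step 5: at RR: (0*(2+b)) -> 0; overall: ((((b*5)+9)+(42*y))*(((6+y)+4)+(0*(2+b)))) -> ((((b*5)+9)+(42*y))*(((6+y)+4)+0))
Step 6: at R: (((6+y)+4)+0) -> ((6+y)+4); overall: ((((b*5)+9)+(42*y))*(((6+y)+4)+0)) -> ((((b*5)+9)+(42*y))*((6+y)+4))
Fixed point: ((((b*5)+9)+(42*y))*((6+y)+4))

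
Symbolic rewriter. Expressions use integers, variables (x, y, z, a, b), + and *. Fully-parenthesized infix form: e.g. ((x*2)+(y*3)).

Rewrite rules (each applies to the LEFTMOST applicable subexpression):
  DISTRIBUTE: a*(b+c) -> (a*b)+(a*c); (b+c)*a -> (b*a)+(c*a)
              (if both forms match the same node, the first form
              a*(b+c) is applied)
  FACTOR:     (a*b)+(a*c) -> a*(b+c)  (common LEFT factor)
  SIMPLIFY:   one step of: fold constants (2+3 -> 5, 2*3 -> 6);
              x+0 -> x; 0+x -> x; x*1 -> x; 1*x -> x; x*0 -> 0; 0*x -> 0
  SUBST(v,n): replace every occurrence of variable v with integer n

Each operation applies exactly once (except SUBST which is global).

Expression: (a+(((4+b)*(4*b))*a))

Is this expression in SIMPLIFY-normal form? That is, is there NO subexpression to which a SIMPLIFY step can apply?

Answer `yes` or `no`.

Answer: yes

Derivation:
Expression: (a+(((4+b)*(4*b))*a))
Scanning for simplifiable subexpressions (pre-order)...
  at root: (a+(((4+b)*(4*b))*a)) (not simplifiable)
  at R: (((4+b)*(4*b))*a) (not simplifiable)
  at RL: ((4+b)*(4*b)) (not simplifiable)
  at RLL: (4+b) (not simplifiable)
  at RLR: (4*b) (not simplifiable)
Result: no simplifiable subexpression found -> normal form.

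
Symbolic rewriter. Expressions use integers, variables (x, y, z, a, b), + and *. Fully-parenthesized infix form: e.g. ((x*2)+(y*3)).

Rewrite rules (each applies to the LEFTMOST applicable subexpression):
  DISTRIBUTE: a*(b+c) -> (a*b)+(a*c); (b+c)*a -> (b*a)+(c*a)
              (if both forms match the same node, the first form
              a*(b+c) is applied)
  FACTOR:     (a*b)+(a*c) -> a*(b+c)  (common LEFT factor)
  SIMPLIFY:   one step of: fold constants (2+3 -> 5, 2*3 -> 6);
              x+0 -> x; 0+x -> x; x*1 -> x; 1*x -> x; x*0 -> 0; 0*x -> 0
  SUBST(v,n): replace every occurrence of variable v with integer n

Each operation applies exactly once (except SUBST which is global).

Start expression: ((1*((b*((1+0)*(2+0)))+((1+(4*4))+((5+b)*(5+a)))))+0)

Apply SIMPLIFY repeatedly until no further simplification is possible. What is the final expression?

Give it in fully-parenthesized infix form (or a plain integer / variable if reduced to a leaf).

Start: ((1*((b*((1+0)*(2+0)))+((1+(4*4))+((5+b)*(5+a)))))+0)
Step 1: at root: ((1*((b*((1+0)*(2+0)))+((1+(4*4))+((5+b)*(5+a)))))+0) -> (1*((b*((1+0)*(2+0)))+((1+(4*4))+((5+b)*(5+a))))); overall: ((1*((b*((1+0)*(2+0)))+((1+(4*4))+((5+b)*(5+a)))))+0) -> (1*((b*((1+0)*(2+0)))+((1+(4*4))+((5+b)*(5+a)))))
Step 2: at root: (1*((b*((1+0)*(2+0)))+((1+(4*4))+((5+b)*(5+a))))) -> ((b*((1+0)*(2+0)))+((1+(4*4))+((5+b)*(5+a)))); overall: (1*((b*((1+0)*(2+0)))+((1+(4*4))+((5+b)*(5+a))))) -> ((b*((1+0)*(2+0)))+((1+(4*4))+((5+b)*(5+a))))
Step 3: at LRL: (1+0) -> 1; overall: ((b*((1+0)*(2+0)))+((1+(4*4))+((5+b)*(5+a)))) -> ((b*(1*(2+0)))+((1+(4*4))+((5+b)*(5+a))))
Step 4: at LR: (1*(2+0)) -> (2+0); overall: ((b*(1*(2+0)))+((1+(4*4))+((5+b)*(5+a)))) -> ((b*(2+0))+((1+(4*4))+((5+b)*(5+a))))
Step 5: at LR: (2+0) -> 2; overall: ((b*(2+0))+((1+(4*4))+((5+b)*(5+a)))) -> ((b*2)+((1+(4*4))+((5+b)*(5+a))))
Step 6: at RLR: (4*4) -> 16; overall: ((b*2)+((1+(4*4))+((5+b)*(5+a)))) -> ((b*2)+((1+16)+((5+b)*(5+a))))
Step 7: at RL: (1+16) -> 17; overall: ((b*2)+((1+16)+((5+b)*(5+a)))) -> ((b*2)+(17+((5+b)*(5+a))))
Fixed point: ((b*2)+(17+((5+b)*(5+a))))

Answer: ((b*2)+(17+((5+b)*(5+a))))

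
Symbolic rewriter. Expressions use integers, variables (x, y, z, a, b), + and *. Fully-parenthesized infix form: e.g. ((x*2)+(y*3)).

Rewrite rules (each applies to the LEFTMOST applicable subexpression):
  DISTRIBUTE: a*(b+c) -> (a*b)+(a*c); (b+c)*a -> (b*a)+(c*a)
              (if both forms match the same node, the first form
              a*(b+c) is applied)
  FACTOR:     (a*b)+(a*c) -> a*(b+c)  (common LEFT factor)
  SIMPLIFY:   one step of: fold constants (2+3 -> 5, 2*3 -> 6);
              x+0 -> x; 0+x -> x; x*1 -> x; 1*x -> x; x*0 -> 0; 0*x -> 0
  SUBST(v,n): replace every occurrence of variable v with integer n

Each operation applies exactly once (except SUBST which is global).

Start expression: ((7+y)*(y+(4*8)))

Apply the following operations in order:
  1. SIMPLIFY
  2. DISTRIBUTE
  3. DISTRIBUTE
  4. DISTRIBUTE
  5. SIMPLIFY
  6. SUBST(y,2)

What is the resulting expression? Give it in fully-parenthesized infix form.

Start: ((7+y)*(y+(4*8)))
Apply SIMPLIFY at RR (target: (4*8)): ((7+y)*(y+(4*8))) -> ((7+y)*(y+32))
Apply DISTRIBUTE at root (target: ((7+y)*(y+32))): ((7+y)*(y+32)) -> (((7+y)*y)+((7+y)*32))
Apply DISTRIBUTE at L (target: ((7+y)*y)): (((7+y)*y)+((7+y)*32)) -> (((7*y)+(y*y))+((7+y)*32))
Apply DISTRIBUTE at R (target: ((7+y)*32)): (((7*y)+(y*y))+((7+y)*32)) -> (((7*y)+(y*y))+((7*32)+(y*32)))
Apply SIMPLIFY at RL (target: (7*32)): (((7*y)+(y*y))+((7*32)+(y*32))) -> (((7*y)+(y*y))+(224+(y*32)))
Apply SUBST(y,2): (((7*y)+(y*y))+(224+(y*32))) -> (((7*2)+(2*2))+(224+(2*32)))

Answer: (((7*2)+(2*2))+(224+(2*32)))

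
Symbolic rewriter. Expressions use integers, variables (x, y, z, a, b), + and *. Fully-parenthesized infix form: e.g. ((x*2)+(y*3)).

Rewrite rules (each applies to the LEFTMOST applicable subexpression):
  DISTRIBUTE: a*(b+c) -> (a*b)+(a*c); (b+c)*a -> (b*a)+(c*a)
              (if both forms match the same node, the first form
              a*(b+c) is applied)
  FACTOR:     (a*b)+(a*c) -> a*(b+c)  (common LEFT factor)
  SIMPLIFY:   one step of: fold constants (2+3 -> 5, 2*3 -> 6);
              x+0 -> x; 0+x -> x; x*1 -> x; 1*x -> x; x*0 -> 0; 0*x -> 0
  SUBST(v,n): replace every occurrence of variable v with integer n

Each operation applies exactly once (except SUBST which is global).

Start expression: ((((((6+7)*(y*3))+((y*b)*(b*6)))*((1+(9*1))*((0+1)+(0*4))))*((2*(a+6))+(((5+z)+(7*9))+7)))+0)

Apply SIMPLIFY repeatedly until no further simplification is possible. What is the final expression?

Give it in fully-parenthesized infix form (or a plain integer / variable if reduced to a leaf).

Answer: ((((13*(y*3))+((y*b)*(b*6)))*10)*((2*(a+6))+(((5+z)+63)+7)))

Derivation:
Start: ((((((6+7)*(y*3))+((y*b)*(b*6)))*((1+(9*1))*((0+1)+(0*4))))*((2*(a+6))+(((5+z)+(7*9))+7)))+0)
Step 1: at root: ((((((6+7)*(y*3))+((y*b)*(b*6)))*((1+(9*1))*((0+1)+(0*4))))*((2*(a+6))+(((5+z)+(7*9))+7)))+0) -> (((((6+7)*(y*3))+((y*b)*(b*6)))*((1+(9*1))*((0+1)+(0*4))))*((2*(a+6))+(((5+z)+(7*9))+7))); overall: ((((((6+7)*(y*3))+((y*b)*(b*6)))*((1+(9*1))*((0+1)+(0*4))))*((2*(a+6))+(((5+z)+(7*9))+7)))+0) -> (((((6+7)*(y*3))+((y*b)*(b*6)))*((1+(9*1))*((0+1)+(0*4))))*((2*(a+6))+(((5+z)+(7*9))+7)))
Step 2: at LLLL: (6+7) -> 13; overall: (((((6+7)*(y*3))+((y*b)*(b*6)))*((1+(9*1))*((0+1)+(0*4))))*((2*(a+6))+(((5+z)+(7*9))+7))) -> ((((13*(y*3))+((y*b)*(b*6)))*((1+(9*1))*((0+1)+(0*4))))*((2*(a+6))+(((5+z)+(7*9))+7)))
Step 3: at LRLR: (9*1) -> 9; overall: ((((13*(y*3))+((y*b)*(b*6)))*((1+(9*1))*((0+1)+(0*4))))*((2*(a+6))+(((5+z)+(7*9))+7))) -> ((((13*(y*3))+((y*b)*(b*6)))*((1+9)*((0+1)+(0*4))))*((2*(a+6))+(((5+z)+(7*9))+7)))
Step 4: at LRL: (1+9) -> 10; overall: ((((13*(y*3))+((y*b)*(b*6)))*((1+9)*((0+1)+(0*4))))*((2*(a+6))+(((5+z)+(7*9))+7))) -> ((((13*(y*3))+((y*b)*(b*6)))*(10*((0+1)+(0*4))))*((2*(a+6))+(((5+z)+(7*9))+7)))
Step 5: at LRRL: (0+1) -> 1; overall: ((((13*(y*3))+((y*b)*(b*6)))*(10*((0+1)+(0*4))))*((2*(a+6))+(((5+z)+(7*9))+7))) -> ((((13*(y*3))+((y*b)*(b*6)))*(10*(1+(0*4))))*((2*(a+6))+(((5+z)+(7*9))+7)))
Step 6: at LRRR: (0*4) -> 0; overall: ((((13*(y*3))+((y*b)*(b*6)))*(10*(1+(0*4))))*((2*(a+6))+(((5+z)+(7*9))+7))) -> ((((13*(y*3))+((y*b)*(b*6)))*(10*(1+0)))*((2*(a+6))+(((5+z)+(7*9))+7)))
Step 7: at LRR: (1+0) -> 1; overall: ((((13*(y*3))+((y*b)*(b*6)))*(10*(1+0)))*((2*(a+6))+(((5+z)+(7*9))+7))) -> ((((13*(y*3))+((y*b)*(b*6)))*(10*1))*((2*(a+6))+(((5+z)+(7*9))+7)))
Step 8: at LR: (10*1) -> 10; overall: ((((13*(y*3))+((y*b)*(b*6)))*(10*1))*((2*(a+6))+(((5+z)+(7*9))+7))) -> ((((13*(y*3))+((y*b)*(b*6)))*10)*((2*(a+6))+(((5+z)+(7*9))+7)))
Step 9: at RRLR: (7*9) -> 63; overall: ((((13*(y*3))+((y*b)*(b*6)))*10)*((2*(a+6))+(((5+z)+(7*9))+7))) -> ((((13*(y*3))+((y*b)*(b*6)))*10)*((2*(a+6))+(((5+z)+63)+7)))
Fixed point: ((((13*(y*3))+((y*b)*(b*6)))*10)*((2*(a+6))+(((5+z)+63)+7)))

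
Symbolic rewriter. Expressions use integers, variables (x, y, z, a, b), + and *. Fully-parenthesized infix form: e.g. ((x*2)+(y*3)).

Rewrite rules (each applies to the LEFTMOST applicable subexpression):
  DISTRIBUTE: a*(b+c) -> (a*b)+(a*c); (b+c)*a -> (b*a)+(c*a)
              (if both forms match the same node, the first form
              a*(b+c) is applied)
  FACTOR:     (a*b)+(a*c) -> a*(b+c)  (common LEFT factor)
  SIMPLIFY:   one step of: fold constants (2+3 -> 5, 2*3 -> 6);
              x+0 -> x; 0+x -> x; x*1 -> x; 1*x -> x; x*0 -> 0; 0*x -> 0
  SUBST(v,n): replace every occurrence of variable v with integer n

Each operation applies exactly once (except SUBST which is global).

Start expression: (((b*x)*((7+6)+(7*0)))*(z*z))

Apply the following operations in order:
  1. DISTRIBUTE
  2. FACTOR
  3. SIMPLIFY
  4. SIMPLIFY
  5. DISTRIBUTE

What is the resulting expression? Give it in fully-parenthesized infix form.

Answer: ((((b*x)*13)+((b*x)*0))*(z*z))

Derivation:
Start: (((b*x)*((7+6)+(7*0)))*(z*z))
Apply DISTRIBUTE at L (target: ((b*x)*((7+6)+(7*0)))): (((b*x)*((7+6)+(7*0)))*(z*z)) -> ((((b*x)*(7+6))+((b*x)*(7*0)))*(z*z))
Apply FACTOR at L (target: (((b*x)*(7+6))+((b*x)*(7*0)))): ((((b*x)*(7+6))+((b*x)*(7*0)))*(z*z)) -> (((b*x)*((7+6)+(7*0)))*(z*z))
Apply SIMPLIFY at LRL (target: (7+6)): (((b*x)*((7+6)+(7*0)))*(z*z)) -> (((b*x)*(13+(7*0)))*(z*z))
Apply SIMPLIFY at LRR (target: (7*0)): (((b*x)*(13+(7*0)))*(z*z)) -> (((b*x)*(13+0))*(z*z))
Apply DISTRIBUTE at L (target: ((b*x)*(13+0))): (((b*x)*(13+0))*(z*z)) -> ((((b*x)*13)+((b*x)*0))*(z*z))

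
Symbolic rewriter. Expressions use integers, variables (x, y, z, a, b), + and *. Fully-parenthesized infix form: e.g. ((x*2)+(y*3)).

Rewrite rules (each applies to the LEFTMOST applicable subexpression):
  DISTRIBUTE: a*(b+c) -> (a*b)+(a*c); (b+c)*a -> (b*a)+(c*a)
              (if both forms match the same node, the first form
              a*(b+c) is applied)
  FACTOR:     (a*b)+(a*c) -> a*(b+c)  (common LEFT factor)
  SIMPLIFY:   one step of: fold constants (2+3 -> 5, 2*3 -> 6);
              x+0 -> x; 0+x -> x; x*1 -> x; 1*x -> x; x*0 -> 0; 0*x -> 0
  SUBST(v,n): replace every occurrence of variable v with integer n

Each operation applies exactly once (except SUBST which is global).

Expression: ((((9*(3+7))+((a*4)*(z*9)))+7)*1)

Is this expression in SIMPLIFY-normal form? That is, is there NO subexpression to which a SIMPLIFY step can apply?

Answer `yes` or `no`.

Expression: ((((9*(3+7))+((a*4)*(z*9)))+7)*1)
Scanning for simplifiable subexpressions (pre-order)...
  at root: ((((9*(3+7))+((a*4)*(z*9)))+7)*1) (SIMPLIFIABLE)
  at L: (((9*(3+7))+((a*4)*(z*9)))+7) (not simplifiable)
  at LL: ((9*(3+7))+((a*4)*(z*9))) (not simplifiable)
  at LLL: (9*(3+7)) (not simplifiable)
  at LLLR: (3+7) (SIMPLIFIABLE)
  at LLR: ((a*4)*(z*9)) (not simplifiable)
  at LLRL: (a*4) (not simplifiable)
  at LLRR: (z*9) (not simplifiable)
Found simplifiable subexpr at path root: ((((9*(3+7))+((a*4)*(z*9)))+7)*1)
One SIMPLIFY step would give: (((9*(3+7))+((a*4)*(z*9)))+7)
-> NOT in normal form.

Answer: no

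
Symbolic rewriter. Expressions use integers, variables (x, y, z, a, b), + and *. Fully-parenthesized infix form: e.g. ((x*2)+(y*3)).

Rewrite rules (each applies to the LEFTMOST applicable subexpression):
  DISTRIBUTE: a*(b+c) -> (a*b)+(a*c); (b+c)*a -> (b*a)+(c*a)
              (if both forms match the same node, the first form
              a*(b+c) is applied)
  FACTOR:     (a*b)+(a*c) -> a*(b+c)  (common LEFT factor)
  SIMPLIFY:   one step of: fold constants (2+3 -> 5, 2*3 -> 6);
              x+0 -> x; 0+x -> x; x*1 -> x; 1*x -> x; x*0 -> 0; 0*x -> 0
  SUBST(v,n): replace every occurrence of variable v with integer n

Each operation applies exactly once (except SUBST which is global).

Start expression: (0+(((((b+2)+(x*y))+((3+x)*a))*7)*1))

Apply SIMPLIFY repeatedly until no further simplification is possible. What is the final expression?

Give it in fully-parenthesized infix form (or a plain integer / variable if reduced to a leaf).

Start: (0+(((((b+2)+(x*y))+((3+x)*a))*7)*1))
Step 1: at root: (0+(((((b+2)+(x*y))+((3+x)*a))*7)*1)) -> (((((b+2)+(x*y))+((3+x)*a))*7)*1); overall: (0+(((((b+2)+(x*y))+((3+x)*a))*7)*1)) -> (((((b+2)+(x*y))+((3+x)*a))*7)*1)
Step 2: at root: (((((b+2)+(x*y))+((3+x)*a))*7)*1) -> ((((b+2)+(x*y))+((3+x)*a))*7); overall: (((((b+2)+(x*y))+((3+x)*a))*7)*1) -> ((((b+2)+(x*y))+((3+x)*a))*7)
Fixed point: ((((b+2)+(x*y))+((3+x)*a))*7)

Answer: ((((b+2)+(x*y))+((3+x)*a))*7)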